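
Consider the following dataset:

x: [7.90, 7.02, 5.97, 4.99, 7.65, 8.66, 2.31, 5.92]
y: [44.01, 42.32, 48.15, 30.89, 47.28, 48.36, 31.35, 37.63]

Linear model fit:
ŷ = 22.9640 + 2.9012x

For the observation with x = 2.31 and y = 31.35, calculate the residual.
Residual = 1.6842

The residual is the difference between the actual value and the predicted value:

Residual = y - ŷ

Step 1: Calculate predicted value
ŷ = 22.9640 + 2.9012 × 2.31
ŷ = 29.6658

Step 2: Calculate residual
Residual = 31.35 - 29.6658
Residual = 1.6842

The residual is positive, so the observed y = 31.35 sits above the regression line (the line underestimates it by 1.6842).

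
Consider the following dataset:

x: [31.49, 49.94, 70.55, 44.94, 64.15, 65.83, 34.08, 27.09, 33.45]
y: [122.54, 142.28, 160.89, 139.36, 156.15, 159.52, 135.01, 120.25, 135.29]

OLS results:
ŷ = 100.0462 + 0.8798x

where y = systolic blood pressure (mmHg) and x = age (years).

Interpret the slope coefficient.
For each additional year of age, predicted blood pressure increases by approximately 0.8798 mmHg.

The slope β₁ = 0.8798 gives the rate at which the fitted blood pressure changes with age.

Interpretation:
- Age up by 1 year → predicted blood pressure increases by 0.8798 mmHg
- The effect is assumed constant over the observed range of x (linearity)
- The slope describes association in these data, not necessarily a causal effect

(β₀ = 100.0462 is the fitted value at x = 0 and is not part of the slope interpretation.)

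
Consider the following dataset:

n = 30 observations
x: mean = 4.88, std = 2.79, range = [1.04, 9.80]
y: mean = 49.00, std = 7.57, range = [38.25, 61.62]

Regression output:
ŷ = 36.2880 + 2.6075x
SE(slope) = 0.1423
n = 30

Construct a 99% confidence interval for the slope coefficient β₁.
The 99% CI for β₁ is (2.2143, 3.0007)

Confidence interval for the slope:

The 99% CI for β₁ is: β̂₁ ± t*(α/2, n-2) × SE(β̂₁)

Step 1: Find critical t-value
- Confidence level = 0.99
- Degrees of freedom = n - 2 = 30 - 2 = 28
- t*(α/2, 28) = 2.7633

Step 2: Calculate margin of error
Margin = 2.7633 × 0.1423 = 0.3932

Step 3: Construct interval
CI = 2.6075 ± 0.3932
CI = (2.2143, 3.0007)

Interpretation: We are 99% confident that the true slope β₁ lies between 2.2143 and 3.0007.
Since 0 is outside the interval, a two-sided test at α = 0.01 would reject H₀: β₁ = 0.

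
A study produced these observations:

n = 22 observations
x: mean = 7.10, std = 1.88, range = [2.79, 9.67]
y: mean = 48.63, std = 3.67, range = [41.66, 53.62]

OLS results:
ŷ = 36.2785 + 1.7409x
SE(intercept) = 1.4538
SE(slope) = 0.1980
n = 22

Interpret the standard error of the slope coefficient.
SE(β̂₁) = 0.1980 is the estimated standard deviation of the slope estimate across repeated samples; relative to β̂₁ = 1.7409 that is 11.4%, a precise estimate.

What SE measures:
- The standard error quantifies the sampling variability of the coefficient estimate
- It is the estimated standard deviation of β̂₁ across hypothetical repeated samples of the same size
- Smaller SE → more precise estimate

Relative precision:
- SE / |β̂₁| = 0.1980 / 1.7409 = 11.4%
- Rule of thumb (under 20%: precise; 20% to under 50%: moderately precise; 50% or more: imprecise) → precise

Rough 95% range (±2 SE): 1.7409 ± 0.3960 → (1.3449, 2.1369).

What drives SE(β̂₁): larger n (here n = 22) → smaller SE; wider spread of x values → smaller SE; more residual scatter → larger SE.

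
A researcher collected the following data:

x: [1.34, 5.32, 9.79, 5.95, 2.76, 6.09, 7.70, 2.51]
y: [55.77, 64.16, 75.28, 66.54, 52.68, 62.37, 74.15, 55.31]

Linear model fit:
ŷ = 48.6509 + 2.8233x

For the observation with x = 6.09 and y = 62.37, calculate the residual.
Residual = -3.4748

The residual is the difference between the actual value and the predicted value:

Residual = y - ŷ

Step 1: Calculate predicted value
ŷ = 48.6509 + 2.8233 × 6.09
ŷ = 65.8448

Step 2: Calculate residual
Residual = 62.37 - 65.8448
Residual = -3.4748

Sign check: y < ŷ, so the point is below the line and the fit overestimates here.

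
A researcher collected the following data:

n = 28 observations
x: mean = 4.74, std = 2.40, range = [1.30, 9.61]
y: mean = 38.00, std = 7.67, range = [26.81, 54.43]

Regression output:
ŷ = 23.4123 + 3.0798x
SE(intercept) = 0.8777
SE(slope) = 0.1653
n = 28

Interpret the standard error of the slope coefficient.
SE(β̂₁) = 0.1653 is the estimated standard deviation of the slope estimate across repeated samples; relative to β̂₁ = 3.0798 that is 5.4%, a precise estimate.

What SE measures:
- The standard error quantifies the sampling variability of the coefficient estimate
- It is the estimated standard deviation of β̂₁ across hypothetical repeated samples of the same size
- Smaller SE → more precise estimate

Relative precision:
- SE / |β̂₁| = 0.1653 / 3.0798 = 5.4%
- Rule of thumb (under 20%: precise; 20% to under 50%: moderately precise; 50% or more: imprecise) → precise

Rough 95% range (±2 SE): 3.0798 ± 0.3306 → (2.7492, 3.4104).

What drives SE(β̂₁): wider spread of x values → smaller SE.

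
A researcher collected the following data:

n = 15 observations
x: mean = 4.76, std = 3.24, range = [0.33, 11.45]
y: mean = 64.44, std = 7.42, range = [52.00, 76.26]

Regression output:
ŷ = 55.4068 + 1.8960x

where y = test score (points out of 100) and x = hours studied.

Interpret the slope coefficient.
For each additional hour of study time, predicted test score increases by approximately 1.8960 points.

The slope β₁ = 1.8960 gives the rate at which the fitted test score changes with study time.

Interpretation:
- Study time up by 1 hour → predicted test score increases by 1.8960 points
- The effect is assumed constant over the observed range of x (linearity)

(β₀ = 55.4068 is the fitted value at x = 0 and is not part of the slope interpretation.)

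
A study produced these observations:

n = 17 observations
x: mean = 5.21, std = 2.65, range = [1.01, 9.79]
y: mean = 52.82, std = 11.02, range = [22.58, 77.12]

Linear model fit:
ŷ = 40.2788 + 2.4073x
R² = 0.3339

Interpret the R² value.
R² = 0.3339 means 33.39% of the variation in y is explained by the linear relationship with x. This indicates a moderate fit.

R² = 1 − SS_res/SS_tot compares the residual scatter to the total scatter of y about its mean.

Here R² = 0.3339:
- Explained: 33.39% of the variation in y
- Unexplained (residual): 100% − 33.39% = 66.61%
- Rule of thumb (below 0.3 weak; 0.3 to below 0.7 moderate; 0.7 and above strong) → moderate

Equivalently, for simple linear regression R² = r², so |r| = √0.3339 ≈ 0.5778.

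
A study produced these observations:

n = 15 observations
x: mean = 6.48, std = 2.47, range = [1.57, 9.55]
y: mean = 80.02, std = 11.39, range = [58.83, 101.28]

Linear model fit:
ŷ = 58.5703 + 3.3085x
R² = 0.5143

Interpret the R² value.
R² = 0.5143 means 51.43% of the variation in y is explained by the linear relationship with x. This indicates a moderate fit.

R² (coefficient of determination) measures the proportion of variance in y explained by the regression model.

Here R² = 0.5143:
- Explained: 51.43% of the variation in y
- Unexplained (residual): 100% − 51.43% = 48.57%
- Rule of thumb (below 0.3 weak; 0.3 to below 0.7 moderate; 0.7 and above strong) → moderate

Note: R² never decreases when predictors are added, so it should not be used alone to compare models of different size.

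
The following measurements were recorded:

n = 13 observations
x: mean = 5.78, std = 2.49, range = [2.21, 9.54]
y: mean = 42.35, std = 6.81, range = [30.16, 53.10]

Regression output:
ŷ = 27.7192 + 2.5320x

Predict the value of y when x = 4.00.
ŷ = 37.8472

To predict y for x = 4.00, substitute into the regression equation:

ŷ = 27.7192 + 2.5320 × 4.00
ŷ = 27.7192 + 10.1280
ŷ = 37.8472

This is the fitted mean response at that x — an individual observation would come with a wider prediction interval.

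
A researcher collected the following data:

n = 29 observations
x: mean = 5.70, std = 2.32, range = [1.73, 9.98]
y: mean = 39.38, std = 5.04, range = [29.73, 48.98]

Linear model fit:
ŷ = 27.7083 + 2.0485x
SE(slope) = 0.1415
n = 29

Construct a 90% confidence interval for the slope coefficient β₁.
The 90% CI for β₁ is (1.8075, 2.2895)

Confidence interval for the slope:

The 90% CI for β₁ is: β̂₁ ± t*(α/2, n-2) × SE(β̂₁)

Step 1: Find critical t-value
- Confidence level = 0.9
- Degrees of freedom = n - 2 = 29 - 2 = 27
- t*(α/2, 27) = 1.7033

Step 2: Calculate margin of error
Margin = 1.7033 × 0.1415 = 0.2410

Step 3: Construct interval
CI = 2.0485 ± 0.2410
CI = (1.8075, 2.2895)

Interpretation: intervals built this way capture the true β₁ in 90% of repeated samples; here the plausible range for the per-unit effect of x on y is 1.8075 to 2.2895.
Both endpoints are positive, so the data support a genuinely positive slope at this confidence level.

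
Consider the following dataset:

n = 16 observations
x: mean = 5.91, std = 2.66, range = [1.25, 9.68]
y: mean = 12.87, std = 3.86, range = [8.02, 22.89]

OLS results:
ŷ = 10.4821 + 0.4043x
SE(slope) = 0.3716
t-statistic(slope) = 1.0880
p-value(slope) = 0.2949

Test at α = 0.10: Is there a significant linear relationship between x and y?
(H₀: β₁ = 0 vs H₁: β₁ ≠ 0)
p-value = 0.2949 ≥ α = 0.10, so we fail to reject H₀. The relationship is not significant.

Hypothesis test for the slope coefficient:

H₀: β₁ = 0 (no linear relationship)
H₁: β₁ ≠ 0 (linear relationship exists)

Test statistic: t = β̂₁ / SE(β̂₁) = 0.4043 / 0.3716 = 1.0880

With df = 14, the two-sided p-value for |t| = 1.0880 is 0.2949.

Decision rule: reject H₀ if p-value < α.
p-value = 0.2949 ≥ α = 0.10 → fail to reject H₀.

There is not sufficient evidence at the 10% significance level to conclude that a linear relationship exists between x and y.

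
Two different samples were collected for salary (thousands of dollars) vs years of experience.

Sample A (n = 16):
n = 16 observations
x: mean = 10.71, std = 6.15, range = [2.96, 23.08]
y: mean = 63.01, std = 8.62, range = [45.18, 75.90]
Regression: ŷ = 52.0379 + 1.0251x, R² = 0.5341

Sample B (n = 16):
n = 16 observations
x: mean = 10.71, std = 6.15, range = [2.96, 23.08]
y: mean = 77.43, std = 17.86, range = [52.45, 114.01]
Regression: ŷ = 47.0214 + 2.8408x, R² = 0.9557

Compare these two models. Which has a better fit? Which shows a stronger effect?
Model B has the better fit (R² = 0.9557 vs 0.5341). Model B shows the stronger effect (|β₁| = 2.8408 vs 1.0251).

Model Comparison:

Which explains more variance? (R²)
- Model A: R² = 0.5341 → 53.41% of variance in salary explained
- Model B: R² = 0.9557 → 95.57% of variance in salary explained
- 0.9557 > 0.5341 → Model B has the better fit

Effect size (slope magnitude):
- Model A: β₁ = 1.0251 → predicted salary rises 1.0251 thousand dollars per additional year of experience
- Model B: β₁ = 2.8408 → predicted salary rises 2.8408 thousand dollars per additional year of experience
- |1.0251| < |2.8408| → Model B shows the stronger marginal effect

Notes:
- A steeper slope doesn't make a better model if the scatter around the line is large.
- The two samples could reflect different populations, time periods, or measurement quality.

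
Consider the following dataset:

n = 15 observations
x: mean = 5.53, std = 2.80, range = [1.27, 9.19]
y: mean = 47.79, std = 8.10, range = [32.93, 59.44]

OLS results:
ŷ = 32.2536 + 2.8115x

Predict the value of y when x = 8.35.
ŷ = 55.7296

To predict y for x = 8.35, substitute into the regression equation:

ŷ = 32.2536 + 2.8115 × 8.35
ŷ = 32.2536 + 23.4760
ŷ = 55.7296

This is a point prediction; actual observations scatter around it by roughly the residual standard deviation.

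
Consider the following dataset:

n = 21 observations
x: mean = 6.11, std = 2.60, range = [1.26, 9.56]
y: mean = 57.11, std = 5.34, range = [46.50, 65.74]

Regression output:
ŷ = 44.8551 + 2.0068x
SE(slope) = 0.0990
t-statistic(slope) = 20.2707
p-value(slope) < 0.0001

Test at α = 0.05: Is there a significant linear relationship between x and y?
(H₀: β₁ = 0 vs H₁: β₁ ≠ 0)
Since p-value < 0.0001 < α = 0.05, reject H₀ — the slope is significantly different from 0.

Hypothesis test for the slope coefficient:

H₀: β₁ = 0 (no linear relationship)
H₁: β₁ ≠ 0 (linear relationship exists)

Test statistic: t = β̂₁ / SE(β̂₁) = 2.0068 / 0.0990 = 20.2707

The p-value (<0.0001) is the probability, under H₀, of a t-statistic at least as extreme as |t| = 20.2707 (two-sided, df = n − 2 = 19).

Decision rule: reject H₀ if p-value < α.
p-value < 0.0001 < α = 0.05 → reject H₀.

There is sufficient evidence at the 5% significance level to conclude that a linear relationship exists between x and y.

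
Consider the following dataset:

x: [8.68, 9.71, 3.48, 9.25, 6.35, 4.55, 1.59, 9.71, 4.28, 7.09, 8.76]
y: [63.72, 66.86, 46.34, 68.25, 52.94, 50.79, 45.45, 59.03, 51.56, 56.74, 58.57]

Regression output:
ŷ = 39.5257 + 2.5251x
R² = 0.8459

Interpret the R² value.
R² = 0.8459 means 84.59% of the variation in y is explained by the linear relationship with x. This indicates a strong fit.

The coefficient of determination R² is the fraction of the total variation in y that the fitted line accounts for.

Here R² = 0.8459:
- Explained: 84.59% of the variation in y
- Unexplained (residual): 100% − 84.59% = 15.41%
- Rule of thumb (below 0.3 weak; 0.3 to below 0.7 moderate; 0.7 and above strong) → strong

Equivalently, for simple linear regression R² = r², so |r| = √0.8459 ≈ 0.9197.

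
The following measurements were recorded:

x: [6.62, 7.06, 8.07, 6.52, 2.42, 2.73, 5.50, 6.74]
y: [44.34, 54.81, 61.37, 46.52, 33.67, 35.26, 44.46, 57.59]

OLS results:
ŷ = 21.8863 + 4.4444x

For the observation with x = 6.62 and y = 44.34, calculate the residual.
Residual = -6.9682

The residual is the difference between the actual value and the predicted value:

Residual = y - ŷ

Step 1: Calculate predicted value
ŷ = 21.8863 + 4.4444 × 6.62
ŷ = 51.3082

Step 2: Calculate residual
Residual = 44.34 - 51.3082
Residual = -6.9682

Interpretation: the model overestimates the actual value by 6.9682 at this point (negative residual → observation lies below the fitted line).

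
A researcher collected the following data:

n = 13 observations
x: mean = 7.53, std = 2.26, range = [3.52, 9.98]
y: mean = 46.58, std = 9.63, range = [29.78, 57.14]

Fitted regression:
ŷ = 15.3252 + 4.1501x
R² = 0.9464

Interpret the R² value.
The model explains 94.64% of the variance in y (R² = 0.9464), leaving 5.36% unexplained; the fit is strong.

R² = 1 − SS_res/SS_tot compares the residual scatter to the total scatter of y about its mean.

Here R² = 0.9464:
- Explained: 94.64% of the variation in y
- Unexplained (residual): 100% − 94.64% = 5.36%
- Rule of thumb (below 0.3 weak; 0.3 to below 0.7 moderate; 0.7 and above strong) → strong

Calculation: R² = 1 − (SS_res / SS_tot), where SS_res is the sum of squared residuals and SS_tot the total sum of squares.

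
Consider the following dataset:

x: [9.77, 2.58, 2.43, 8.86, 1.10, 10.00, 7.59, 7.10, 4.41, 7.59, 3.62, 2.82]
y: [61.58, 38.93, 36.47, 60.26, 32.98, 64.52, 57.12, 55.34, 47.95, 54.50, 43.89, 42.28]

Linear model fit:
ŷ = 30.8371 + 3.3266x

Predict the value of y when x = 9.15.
ŷ = 61.2755

x = 9.15 lies inside the observed range [1.10, 10.00], so the fitted equation applies directly:

ŷ = 30.8371 + 3.3266 × 9.15
ŷ = 30.8371 + 30.4384
ŷ = 61.2755

This is a point prediction; actual observations scatter around it by roughly the residual standard deviation.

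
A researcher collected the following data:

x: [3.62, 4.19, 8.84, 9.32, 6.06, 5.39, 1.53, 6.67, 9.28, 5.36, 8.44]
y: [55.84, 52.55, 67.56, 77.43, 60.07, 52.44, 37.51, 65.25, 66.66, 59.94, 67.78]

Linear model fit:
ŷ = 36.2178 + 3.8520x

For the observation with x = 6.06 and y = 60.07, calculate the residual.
Residual = 0.5091

The residual is the difference between the actual value and the predicted value:

Residual = y - ŷ

Step 1: Calculate predicted value
ŷ = 36.2178 + 3.8520 × 6.06
ŷ = 59.5609

Step 2: Calculate residual
Residual = 60.07 - 59.5609
Residual = 0.5091

Sign check: y > ŷ, so the point is above the line and the fit underestimates here.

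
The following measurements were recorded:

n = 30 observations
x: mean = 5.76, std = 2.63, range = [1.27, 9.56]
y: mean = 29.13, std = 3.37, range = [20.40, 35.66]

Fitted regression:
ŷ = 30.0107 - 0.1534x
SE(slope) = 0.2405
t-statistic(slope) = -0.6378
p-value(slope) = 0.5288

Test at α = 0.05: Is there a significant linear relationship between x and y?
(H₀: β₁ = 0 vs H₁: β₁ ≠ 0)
p-value = 0.5288 ≥ α = 0.05, so we fail to reject H₀. The relationship is not significant.

Hypothesis test for the slope coefficient:

H₀: β₁ = 0 (no linear relationship)
H₁: β₁ ≠ 0 (linear relationship exists)

Test statistic: t = β̂₁ / SE(β̂₁) = -0.1534 / 0.2405 = -0.6378

p = 0.5288: how often a slope estimate this far from 0 (in SE units) would arise by chance if β₁ were truly 0.

Decision rule: reject H₀ if p-value < α.
p-value = 0.5288 ≥ α = 0.05 → fail to reject H₀.

There is not sufficient evidence at the 5% significance level to conclude that a linear relationship exists between x and y.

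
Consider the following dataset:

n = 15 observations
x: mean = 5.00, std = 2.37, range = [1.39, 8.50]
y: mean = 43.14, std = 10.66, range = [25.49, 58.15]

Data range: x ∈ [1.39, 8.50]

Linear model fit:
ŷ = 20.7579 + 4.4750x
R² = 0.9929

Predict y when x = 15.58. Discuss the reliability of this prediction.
The equation gives ŷ = 90.4784; however x = 15.58 is 7.08 units above the observed range, so this extrapolated value should not be trusted.

Prediction calculation:
ŷ = 20.7579 + 4.4750 × 15.58
ŷ = 90.4784

Reliability:
- Data range: x ∈ [1.39, 8.50]
- Prediction point: x = 15.58 is 7.08 units above the observed range → this is EXTRAPOLATION, not interpolation

Why that matters here:
- Real relationships often flatten, saturate, or turn nonlinear at extremes
- The linear relationship may not hold outside the observed range
- The standard error of prediction grows with (x − x̄)², and x = 15.58 is far from x̄ = 5.00

Report the number if required, but flag clearly that it is an extrapolation.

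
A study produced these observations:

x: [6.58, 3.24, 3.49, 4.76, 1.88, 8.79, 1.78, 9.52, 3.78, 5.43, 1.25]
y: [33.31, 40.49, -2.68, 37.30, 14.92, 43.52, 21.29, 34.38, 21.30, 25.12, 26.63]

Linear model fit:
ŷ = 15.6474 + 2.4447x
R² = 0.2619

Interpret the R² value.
The model explains 26.19% of the variance in y (R² = 0.2619), leaving 73.81% unexplained; the fit is weak.

The coefficient of determination R² is the fraction of the total variation in y that the fitted line accounts for.

Here R² = 0.2619:
- Explained: 26.19% of the variation in y
- Unexplained (residual): 100% − 26.19% = 73.81%
- Rule of thumb (below 0.3 weak; 0.3 to below 0.7 moderate; 0.7 and above strong) → weak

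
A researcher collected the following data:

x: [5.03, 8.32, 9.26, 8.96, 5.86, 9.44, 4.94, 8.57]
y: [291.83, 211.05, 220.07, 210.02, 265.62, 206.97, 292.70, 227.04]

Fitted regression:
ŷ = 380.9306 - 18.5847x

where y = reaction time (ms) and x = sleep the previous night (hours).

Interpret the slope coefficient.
An increase of one hour in sleep is associated with a 18.5847 ms decrease in predicted reaction time.

β₁ = -18.5847 is the change in predicted reaction time (ms) per additional hour of sleep.

Interpretation:
- Sleep up by 1 hour → predicted reaction time decreases by 18.5847 ms
- This is a linear approximation: the same per-unit change is assumed across the whole observed x range
- The slope describes association in these data, not necessarily a causal effect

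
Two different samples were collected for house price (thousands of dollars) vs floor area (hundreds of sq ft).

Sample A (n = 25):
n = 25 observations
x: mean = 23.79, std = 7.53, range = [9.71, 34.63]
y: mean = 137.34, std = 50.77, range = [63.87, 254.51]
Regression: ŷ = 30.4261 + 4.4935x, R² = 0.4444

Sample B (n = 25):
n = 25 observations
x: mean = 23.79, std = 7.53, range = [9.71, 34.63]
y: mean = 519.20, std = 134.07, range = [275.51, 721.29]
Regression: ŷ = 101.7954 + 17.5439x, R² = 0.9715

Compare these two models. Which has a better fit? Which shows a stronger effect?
Model B has the better fit (R² = 0.9715 vs 0.4444). Model B shows the stronger effect (|β₁| = 17.5439 vs 4.4935).

Model Comparison:

Which explains more variance? (R²)
- Model A: R² = 0.4444 → 44.44% of variance in house price explained
- Model B: R² = 0.9715 → 97.15% of variance in house price explained
- 0.9715 > 0.4444 → Model B has the better fit

Which has the larger per-hundred sq ft effect? (|β₁|)
- Model A: β₁ = 4.4935 → predicted house price rises 4.4935 thousand dollars per additional hundred sq ft of floor area
- Model B: β₁ = 17.5439 → predicted house price rises 17.5439 thousand dollars per additional hundred sq ft of floor area
- |4.4935| < |17.5439| → Model B shows the stronger marginal effect

Note: The two samples could reflect different populations, time periods, or measurement quality.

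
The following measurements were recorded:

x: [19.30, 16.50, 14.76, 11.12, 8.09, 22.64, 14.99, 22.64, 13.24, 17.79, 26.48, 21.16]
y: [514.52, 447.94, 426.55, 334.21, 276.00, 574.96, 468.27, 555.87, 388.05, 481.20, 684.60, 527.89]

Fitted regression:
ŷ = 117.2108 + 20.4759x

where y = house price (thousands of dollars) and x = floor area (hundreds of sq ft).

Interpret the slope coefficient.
For each additional hundred sq ft of floor area, predicted house price increases by approximately 20.4759 thousand dollars.

The slope β₁ = 20.4759 gives the rate at which the fitted house price changes with floor area.

Interpretation:
- Floor area up by 1 hundred sq ft → predicted house price increases by 20.4759 thousand dollars
- This is a linear approximation: the same per-unit change is assumed across the whole observed x range

(β₀ = 117.2108 is the fitted value at x = 0 and is not part of the slope interpretation.)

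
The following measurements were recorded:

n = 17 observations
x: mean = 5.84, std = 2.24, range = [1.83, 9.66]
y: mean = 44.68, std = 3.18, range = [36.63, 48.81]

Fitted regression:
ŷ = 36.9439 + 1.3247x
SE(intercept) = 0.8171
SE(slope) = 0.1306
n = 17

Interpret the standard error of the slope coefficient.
SE(β̂₁) = 0.1306 is the estimated standard deviation of the slope estimate across repeated samples; relative to β̂₁ = 1.3247 that is 9.9%, a precise estimate.

SE(β̂₁) = s / √Sxx, where s is the residual standard deviation and Sxx = Σ(x − x̄)². It is the yardstick for how far β̂₁ = 1.3247 could plausibly be from the true slope.

Relative precision:
- SE / |β̂₁| = 0.1306 / 1.3247 = 9.9%
- Rule of thumb (under 20%: precise; 20% to under 50%: moderately precise; 50% or more: imprecise) → precise

Link to interval estimation: a confidence interval for β₁ is β̂₁ ± t* × 0.1306, so SE sets the half-width per unit of t*.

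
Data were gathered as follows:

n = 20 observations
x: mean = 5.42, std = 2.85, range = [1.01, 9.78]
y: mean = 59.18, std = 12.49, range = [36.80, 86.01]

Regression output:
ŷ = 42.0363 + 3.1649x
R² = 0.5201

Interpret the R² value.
The model explains 52.01% of the variance in y (R² = 0.5201), leaving 47.99% unexplained; the fit is moderate.

R² = 1 − SS_res/SS_tot compares the residual scatter to the total scatter of y about its mean.

Here R² = 0.5201:
- Explained: 52.01% of the variation in y
- Unexplained (residual): 100% − 52.01% = 47.99%
- Rule of thumb (below 0.3 weak; 0.3 to below 0.7 moderate; 0.7 and above strong) → moderate

Equivalently, for simple linear regression R² = r², so |r| = √0.5201 ≈ 0.7212.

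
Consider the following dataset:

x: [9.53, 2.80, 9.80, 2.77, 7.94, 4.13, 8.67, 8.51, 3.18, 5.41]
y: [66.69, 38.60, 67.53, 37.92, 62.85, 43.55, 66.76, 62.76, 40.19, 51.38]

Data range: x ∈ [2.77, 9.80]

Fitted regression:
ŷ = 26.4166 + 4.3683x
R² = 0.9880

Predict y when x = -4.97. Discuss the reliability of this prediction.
ŷ = 4.7061 (extrapolation — x = -4.97 lies outside [2.77, 9.80], so reliability is low).

Prediction calculation:
ŷ = 26.4166 + 4.3683 × (-4.97)
ŷ = 4.7061

Reliability:
- Data range: x ∈ [2.77, 9.80]
- Prediction point: x = -4.97 is 7.74 units below the observed range → this is EXTRAPOLATION, not interpolation

Why that matters here:
- There are no observations near this x to validate the fitted line there
- R² describes fit only over the sampled x values; it says nothing about behaviour beyond them
- The standard error of prediction grows with (x − x̄)², and x = -4.97 is far from x̄ = 6.27

The R² = 0.9880 only validates the fit within [2.77, 9.80]; treat ŷ = 4.7061 with caution.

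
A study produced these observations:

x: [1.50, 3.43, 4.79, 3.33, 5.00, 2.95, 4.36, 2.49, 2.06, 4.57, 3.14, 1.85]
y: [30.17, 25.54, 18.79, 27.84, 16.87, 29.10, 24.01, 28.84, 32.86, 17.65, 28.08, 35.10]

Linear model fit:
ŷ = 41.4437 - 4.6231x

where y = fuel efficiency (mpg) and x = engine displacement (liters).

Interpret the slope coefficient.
On average, fuel efficiency is about 4.6231 mpg lower for every extra liter of engine displacement.

The slope β₁ = -4.6231 gives the rate at which the fitted fuel efficiency changes with engine displacement.

Interpretation:
- Engine displacement up by 1 liter → predicted fuel efficiency decreases by 4.6231 mpg
- This is a linear approximation: the same per-unit change is assumed across the whole observed x range
- The sign (−) gives the direction; the magnitude 4.6231 gives the size of the effect per liter

The intercept β₀ = 41.4437 is the predicted fuel efficiency when engine displacement = 0; since the smallest observed x is 1.50, this is an extrapolation and mainly anchors the line.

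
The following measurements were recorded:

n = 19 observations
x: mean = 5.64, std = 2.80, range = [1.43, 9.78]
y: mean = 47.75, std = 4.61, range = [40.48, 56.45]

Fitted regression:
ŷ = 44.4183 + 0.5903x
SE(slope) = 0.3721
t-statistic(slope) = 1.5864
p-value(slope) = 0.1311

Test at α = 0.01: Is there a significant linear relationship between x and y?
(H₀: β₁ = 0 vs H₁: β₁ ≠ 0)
p-value = 0.1311 ≥ α = 0.01, so we fail to reject H₀. The relationship is not significant.

Hypothesis test for the slope coefficient:

H₀: β₁ = 0 (no linear relationship)
H₁: β₁ ≠ 0 (linear relationship exists)

Test statistic: t = β̂₁ / SE(β̂₁) = 0.5903 / 0.3721 = 1.5864

The p-value (0.1311) is the probability, under H₀, of a t-statistic at least as extreme as |t| = 1.5864 (two-sided, df = n − 2 = 17).

Decision rule: reject H₀ if p-value < α.
p-value = 0.1311 ≥ α = 0.01 → fail to reject H₀.

At α = 0.01 the data do not provide convincing evidence of a nonzero slope.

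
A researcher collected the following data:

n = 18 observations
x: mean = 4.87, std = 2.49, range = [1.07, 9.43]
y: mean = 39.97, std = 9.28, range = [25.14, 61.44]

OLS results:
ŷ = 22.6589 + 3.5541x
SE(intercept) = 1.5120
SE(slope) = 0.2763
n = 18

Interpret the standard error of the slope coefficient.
SE(slope) = 0.2763 measures the uncertainty in the estimated slope. The coefficient is estimated precisely (SE/|β̂₁| = 7.8%).

SE(β̂₁) = 0.2763 says: if we drew many samples of n = 18 from the same population and refit each time, the fitted slopes would scatter with a standard deviation of roughly 0.2763 around the true β₁.

Relative precision:
- SE / |β̂₁| = 0.2763 / 3.5541 = 7.8%
- Rule of thumb (under 20%: precise; 20% to under 50%: moderately precise; 50% or more: imprecise) → precise

Link to the t-test: t = β̂₁ / SE(β̂₁) = 3.5541 / 0.2763 = 12.8632, the statistic for H₀: β₁ = 0.

What drives SE(β̂₁): wider spread of x values → smaller SE; more residual scatter → larger SE; larger n (here n = 18) → smaller SE.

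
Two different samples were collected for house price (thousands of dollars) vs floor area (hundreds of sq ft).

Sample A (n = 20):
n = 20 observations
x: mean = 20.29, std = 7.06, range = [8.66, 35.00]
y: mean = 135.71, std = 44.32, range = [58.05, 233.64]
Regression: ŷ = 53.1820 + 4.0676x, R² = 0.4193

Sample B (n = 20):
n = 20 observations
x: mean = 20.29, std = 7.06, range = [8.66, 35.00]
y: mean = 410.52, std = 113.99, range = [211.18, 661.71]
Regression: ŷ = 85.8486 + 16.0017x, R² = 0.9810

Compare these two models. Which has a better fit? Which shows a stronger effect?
Model B has the better fit (R² = 0.9810 vs 0.4193). Model B shows the stronger effect (|β₁| = 16.0017 vs 4.0676).

Model Comparison:

Fit — compare R²:
- Model A: R² = 0.4193 → 41.93% of variance in house price explained
- Model B: R² = 0.9810 → 98.10% of variance in house price explained
- 0.9810 > 0.4193 → Model B has the better fit

Effect size (slope magnitude):
- Model A: β₁ = 4.0676 → predicted house price rises 4.0676 thousand dollars per additional hundred sq ft of floor area
- Model B: β₁ = 16.0017 → predicted house price rises 16.0017 thousand dollars per additional hundred sq ft of floor area
- |4.0676| < |16.0017| → Model B shows the stronger marginal effect

Notes:
- R² measures how tightly points cluster around the line; β₁ measures how steep the line is — they answer different questions.
- A better fit (higher R²) doesn't necessarily mean a more important relationship.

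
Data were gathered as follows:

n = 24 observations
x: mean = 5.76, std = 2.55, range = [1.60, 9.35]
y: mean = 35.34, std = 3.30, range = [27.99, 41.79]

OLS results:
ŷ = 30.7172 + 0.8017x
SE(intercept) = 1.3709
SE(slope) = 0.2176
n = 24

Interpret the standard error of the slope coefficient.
SE(slope) = 0.2176 measures the uncertainty in the estimated slope. The coefficient is estimated with moderate precision (SE/|β̂₁| = 27.1%).

SE(β̂₁) = s / √Sxx, where s is the residual standard deviation and Sxx = Σ(x − x̄)². It is the yardstick for how far β̂₁ = 0.8017 could plausibly be from the true slope.

Relative precision:
- SE / |β̂₁| = 0.2176 / 0.8017 = 27.1%
- Rule of thumb (under 20%: precise; 20% to under 50%: moderately precise; 50% or more: imprecise) → moderately precise

Link to the t-test: t = β̂₁ / SE(β̂₁) = 0.8017 / 0.2176 = 3.6843, the statistic for H₀: β₁ = 0.

What drives SE(β̂₁): larger n (here n = 24) → smaller SE.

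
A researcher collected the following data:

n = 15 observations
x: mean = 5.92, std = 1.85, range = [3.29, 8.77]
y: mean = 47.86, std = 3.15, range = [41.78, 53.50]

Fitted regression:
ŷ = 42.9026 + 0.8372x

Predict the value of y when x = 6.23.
ŷ = 48.1184

x = 6.23 lies inside the observed range [3.29, 8.77], so the fitted equation applies directly:

ŷ = 42.9026 + 0.8372 × 6.23
ŷ = 42.9026 + 5.2158
ŷ = 48.1184

This is the fitted mean response at that x — an individual observation would come with a wider prediction interval.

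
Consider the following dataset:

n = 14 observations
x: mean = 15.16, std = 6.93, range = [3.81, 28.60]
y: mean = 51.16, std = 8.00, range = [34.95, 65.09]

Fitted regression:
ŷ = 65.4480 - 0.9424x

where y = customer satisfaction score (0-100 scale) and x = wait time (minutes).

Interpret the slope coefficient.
An increase of one minute in wait time is associated with a 0.9424 points decrease in predicted satisfaction score.

The slope coefficient β₁ = -0.9424 represents the marginal effect of wait time on satisfaction score.

Interpretation:
- Wait time up by 1 minute → predicted satisfaction score decreases by 0.9424 points
- This is a linear approximation: the same per-unit change is assumed across the whole observed x range
- The sign (−) gives the direction; the magnitude 0.9424 gives the size of the effect per minute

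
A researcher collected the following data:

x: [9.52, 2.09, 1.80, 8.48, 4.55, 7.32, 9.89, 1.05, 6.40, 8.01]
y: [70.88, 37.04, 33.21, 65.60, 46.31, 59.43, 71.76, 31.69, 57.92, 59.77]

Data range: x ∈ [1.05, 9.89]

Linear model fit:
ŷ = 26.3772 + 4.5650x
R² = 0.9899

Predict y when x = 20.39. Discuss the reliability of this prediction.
ŷ = 119.4576, but this is extrapolation (above the data range [1.05, 9.89]) and may be unreliable.

Prediction calculation:
ŷ = 26.3772 + 4.5650 × 20.39
ŷ = 119.4576

Reliability:
- Data range: x ∈ [1.05, 9.89]
- Prediction point: x = 20.39 is 10.50 units above the observed range → this is EXTRAPOLATION, not interpolation

Why that matters here:
- R² describes fit only over the sampled x values; it says nothing about behaviour beyond them
- The standard error of prediction grows with (x − x̄)², and x = 20.39 is far from x̄ = 5.91
- Real relationships often flatten, saturate, or turn nonlinear at extremes

A defensible statement: 'if the linear trend continued to x = 20.39, y would be about 119.4576' — the premise is untested.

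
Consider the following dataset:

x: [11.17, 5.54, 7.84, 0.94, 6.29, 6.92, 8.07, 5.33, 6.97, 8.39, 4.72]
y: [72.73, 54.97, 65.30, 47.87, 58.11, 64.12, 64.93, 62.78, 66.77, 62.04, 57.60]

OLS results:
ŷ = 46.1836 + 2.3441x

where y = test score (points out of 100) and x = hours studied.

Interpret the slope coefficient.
On average, test score is about 2.3441 points higher for every extra hour of study time.

The slope coefficient β₁ = 2.3441 represents the marginal effect of study time on test score.

Interpretation:
- Study time up by 1 hour → predicted test score increases by 2.3441 points
- This is a linear approximation: the same per-unit change is assumed across the whole observed x range

The intercept β₀ = 46.1836 is the predicted test score when study time = 0; since the smallest observed x is 0.94, this is an extrapolation and mainly anchors the line.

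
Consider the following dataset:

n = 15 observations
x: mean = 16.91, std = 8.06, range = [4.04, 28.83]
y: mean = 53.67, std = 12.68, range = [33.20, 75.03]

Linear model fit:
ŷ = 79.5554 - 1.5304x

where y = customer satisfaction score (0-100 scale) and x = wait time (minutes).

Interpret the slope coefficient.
For each additional minute of wait time, predicted satisfaction score decreases by approximately 1.5304 points.

β₁ = -1.5304 is the change in predicted satisfaction score (points) per additional minute of wait time.

Interpretation:
- Wait time up by 1 minute → predicted satisfaction score decreases by 1.5304 points
- The effect is assumed constant over the observed range of x (linearity)

The intercept β₀ = 79.5554 is the predicted satisfaction score when wait time = 0; since the smallest observed x is 4.04, this is an extrapolation and mainly anchors the line.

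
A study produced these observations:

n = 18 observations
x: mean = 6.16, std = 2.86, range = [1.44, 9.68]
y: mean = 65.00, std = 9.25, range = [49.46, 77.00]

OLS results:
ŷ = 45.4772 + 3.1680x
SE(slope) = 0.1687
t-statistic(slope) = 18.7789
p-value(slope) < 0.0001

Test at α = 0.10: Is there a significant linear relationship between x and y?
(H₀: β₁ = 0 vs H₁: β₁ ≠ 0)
Reject H₀: p-value < 0.0001 < α = 0.10. The linear relationship is significant at the 10% level.

Hypothesis test for the slope coefficient:

H₀: β₁ = 0 (no linear relationship)
H₁: β₁ ≠ 0 (linear relationship exists)

Test statistic: t = β̂₁ / SE(β̂₁) = 3.1680 / 0.1687 = 18.7789

The p-value (<0.0001) is the probability, under H₀, of a t-statistic at least as extreme as |t| = 18.7789 (two-sided, df = n − 2 = 16).

Decision rule: reject H₀ if p-value < α.
p-value < 0.0001 < α = 0.10 → reject H₀.

There is sufficient evidence at the 10% significance level to conclude that a linear relationship exists between x and y.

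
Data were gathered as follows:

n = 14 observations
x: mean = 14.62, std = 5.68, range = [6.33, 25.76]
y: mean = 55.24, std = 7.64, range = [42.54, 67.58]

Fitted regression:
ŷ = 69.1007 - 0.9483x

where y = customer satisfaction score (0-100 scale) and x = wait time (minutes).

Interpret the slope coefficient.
For each additional minute of wait time, predicted satisfaction score decreases by approximately 0.9483 points.

The slope coefficient β₁ = -0.9483 represents the marginal effect of wait time on satisfaction score.

Interpretation:
- Wait time up by 1 minute → predicted satisfaction score decreases by 0.9483 points
- The effect is assumed constant over the observed range of x (linearity)
- The sign (−) gives the direction; the magnitude 0.9483 gives the size of the effect per minute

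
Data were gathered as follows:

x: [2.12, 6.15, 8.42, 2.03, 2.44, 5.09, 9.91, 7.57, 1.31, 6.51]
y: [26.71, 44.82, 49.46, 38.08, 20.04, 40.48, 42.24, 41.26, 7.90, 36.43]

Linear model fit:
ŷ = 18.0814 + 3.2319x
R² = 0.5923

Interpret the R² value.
R² = 0.5923 means 59.23% of the variation in y is explained by the linear relationship with x. This indicates a moderate fit.

R² = 1 − SS_res/SS_tot compares the residual scatter to the total scatter of y about its mean.

Here R² = 0.5923:
- Explained: 59.23% of the variation in y
- Unexplained (residual): 100% − 59.23% = 40.77%
- Rule of thumb (below 0.3 weak; 0.3 to below 0.7 moderate; 0.7 and above strong) → moderate

Equivalently, for simple linear regression R² = r², so |r| = √0.5923 ≈ 0.7696.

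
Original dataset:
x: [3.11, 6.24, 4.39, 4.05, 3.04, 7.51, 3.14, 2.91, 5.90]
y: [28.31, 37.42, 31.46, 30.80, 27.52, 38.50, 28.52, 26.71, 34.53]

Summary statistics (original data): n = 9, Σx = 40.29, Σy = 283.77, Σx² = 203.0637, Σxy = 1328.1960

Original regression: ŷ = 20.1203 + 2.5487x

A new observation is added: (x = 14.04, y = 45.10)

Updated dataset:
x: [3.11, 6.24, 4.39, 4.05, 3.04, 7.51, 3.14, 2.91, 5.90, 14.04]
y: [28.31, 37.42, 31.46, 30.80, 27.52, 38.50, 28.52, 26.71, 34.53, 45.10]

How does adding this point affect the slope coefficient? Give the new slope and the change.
Adding the point moves β₁ from 2.5487 to 1.6632, i.e. it decreases by 0.8855 (-34.7%).

x = 14.04 lies well outside the original x-range [2.91, 7.51] (x̄ ≈ 4.48), so this observation has high leverage and can move the slope substantially.

Step 1: Update the sums with the new point (n goes from 9 to 10)
Σx  = 40.29 + 14.04 = 54.33
Σy  = 283.77 + 45.10 = 328.87
Σx² = 203.0637 + 14.04² = 203.0637 + 197.1216 = 400.1853
Σxy = 1328.1960 + 14.04×45.10 = 1328.1960 + 633.2040 = 1961.4000

Step 2: Recompute the slope with b₁ = (nΣxy − ΣxΣy) / (nΣx² − (Σx)²)
Numerator   = 10×1961.4000 − 54.33×328.87 = 19614.0000 − 17867.5071 = 1746.4929
Denominator = 10×400.1853 − 54.33² = 4001.8530 − 2951.7489 = 1050.1041
b₁(new) = 1746.4929 / 1050.1041 = 1.6632

(Same formula on the original sums: (9×1328.1960 − 40.29×283.77) / (9×203.0637 − 40.29²) = 520.6707 / 204.2892 = 2.5487, matching the given fit.)

Step 3: Change in slope
Δβ₁ = 1.6632 − 2.5487 = -0.8855
Relative change = -0.8855 / 2.5487 × 100% = -34.7%
→ the slope decreases when the point is added.

Because the point sits below the extension of the original line at a high-leverage x, it tilts the fit down.
In practice: check such a point for data-entry or measurement error.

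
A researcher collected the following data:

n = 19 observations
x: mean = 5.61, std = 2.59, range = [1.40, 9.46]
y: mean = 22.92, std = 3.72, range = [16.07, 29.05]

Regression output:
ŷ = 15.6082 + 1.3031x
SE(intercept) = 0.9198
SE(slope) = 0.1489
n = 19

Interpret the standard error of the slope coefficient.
SE(slope) = 0.1489 measures the uncertainty in the estimated slope. The coefficient is estimated precisely (SE/|β̂₁| = 11.4%).

SE(β̂₁) = 0.1489 says: if we drew many samples of n = 19 from the same population and refit each time, the fitted slopes would scatter with a standard deviation of roughly 0.1489 around the true β₁.

Relative precision:
- SE / |β̂₁| = 0.1489 / 1.3031 = 11.4%
- Rule of thumb (under 20%: precise; 20% to under 50%: moderately precise; 50% or more: imprecise) → precise

Rough 95% range (±2 SE): 1.3031 ± 0.2978 → (1.0053, 1.6009).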